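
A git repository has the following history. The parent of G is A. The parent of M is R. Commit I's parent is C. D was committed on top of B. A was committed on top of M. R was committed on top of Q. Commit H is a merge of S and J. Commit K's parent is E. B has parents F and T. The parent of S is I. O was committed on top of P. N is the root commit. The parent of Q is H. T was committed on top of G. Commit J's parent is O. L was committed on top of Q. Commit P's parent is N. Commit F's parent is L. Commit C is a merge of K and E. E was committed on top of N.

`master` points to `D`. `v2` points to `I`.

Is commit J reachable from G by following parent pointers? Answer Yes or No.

Ancestors of G (commits reachable by following parents): {A, C, E, G, H, I, J, K, M, N, O, P, Q, R, S}.
J is in that set, so it is an ancestor of G.

Yes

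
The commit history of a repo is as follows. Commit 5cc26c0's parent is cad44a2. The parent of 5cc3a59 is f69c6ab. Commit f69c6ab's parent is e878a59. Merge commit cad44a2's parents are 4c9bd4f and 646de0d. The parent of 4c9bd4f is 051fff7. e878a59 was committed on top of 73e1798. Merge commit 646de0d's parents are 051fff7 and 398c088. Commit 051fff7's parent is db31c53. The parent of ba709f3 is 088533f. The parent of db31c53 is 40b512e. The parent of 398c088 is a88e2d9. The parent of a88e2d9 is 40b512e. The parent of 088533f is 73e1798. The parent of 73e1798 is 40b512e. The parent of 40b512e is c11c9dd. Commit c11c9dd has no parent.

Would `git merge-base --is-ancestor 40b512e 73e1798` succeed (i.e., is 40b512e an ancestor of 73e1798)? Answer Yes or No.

Yes

Ancestors of 73e1798 (commits reachable by following parents): {40b512e, 73e1798, c11c9dd}.
40b512e is in that set, so it is an ancestor of 73e1798.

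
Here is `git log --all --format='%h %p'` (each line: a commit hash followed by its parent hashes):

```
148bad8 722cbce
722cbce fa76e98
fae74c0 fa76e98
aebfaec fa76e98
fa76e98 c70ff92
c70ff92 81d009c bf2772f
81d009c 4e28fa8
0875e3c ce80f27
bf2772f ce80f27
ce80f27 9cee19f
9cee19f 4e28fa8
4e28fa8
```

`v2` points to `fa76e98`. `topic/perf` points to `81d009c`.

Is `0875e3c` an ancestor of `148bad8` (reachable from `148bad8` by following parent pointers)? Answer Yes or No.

No

Ancestors of 148bad8: {148bad8, 4e28fa8, 722cbce, 81d009c, 9cee19f, bf2772f, c70ff92, ce80f27, fa76e98}.
0875e3c is not in that set, so it is not an ancestor of 148bad8.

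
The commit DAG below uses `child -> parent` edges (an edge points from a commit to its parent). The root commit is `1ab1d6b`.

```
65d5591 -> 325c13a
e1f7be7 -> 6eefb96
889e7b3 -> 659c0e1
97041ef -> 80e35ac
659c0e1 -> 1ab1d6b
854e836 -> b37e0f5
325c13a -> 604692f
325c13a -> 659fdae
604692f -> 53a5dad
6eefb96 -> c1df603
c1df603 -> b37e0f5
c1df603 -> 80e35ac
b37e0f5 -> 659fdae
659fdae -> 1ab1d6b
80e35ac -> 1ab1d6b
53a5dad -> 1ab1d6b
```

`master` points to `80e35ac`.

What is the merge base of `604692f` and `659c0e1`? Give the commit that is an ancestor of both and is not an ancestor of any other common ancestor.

1ab1d6b

Ancestors of 604692f: {1ab1d6b, 53a5dad, 604692f}.
Ancestors of 659c0e1: {1ab1d6b, 659c0e1}.
Common ancestors: {1ab1d6b}.
The only common ancestor is 1ab1d6b, so it is the merge base.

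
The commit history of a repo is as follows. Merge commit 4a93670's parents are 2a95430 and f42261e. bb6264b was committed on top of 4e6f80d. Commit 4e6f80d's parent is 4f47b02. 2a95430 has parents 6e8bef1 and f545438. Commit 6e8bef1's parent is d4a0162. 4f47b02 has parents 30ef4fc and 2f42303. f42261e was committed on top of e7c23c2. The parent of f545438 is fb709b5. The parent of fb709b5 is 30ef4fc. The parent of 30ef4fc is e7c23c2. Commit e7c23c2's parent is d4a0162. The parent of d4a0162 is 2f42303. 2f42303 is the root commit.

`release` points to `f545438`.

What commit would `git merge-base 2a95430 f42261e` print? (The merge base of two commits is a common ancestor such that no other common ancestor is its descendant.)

e7c23c2

Ancestors of 2a95430: {2a95430, 2f42303, 30ef4fc, 6e8bef1, d4a0162, e7c23c2, f545438, fb709b5}.
Ancestors of f42261e: {2f42303, d4a0162, e7c23c2, f42261e}.
Common ancestors: {2f42303, d4a0162, e7c23c2}.
Among these, e7c23c2 is not an ancestor of any other common ancestor — it is the merge base.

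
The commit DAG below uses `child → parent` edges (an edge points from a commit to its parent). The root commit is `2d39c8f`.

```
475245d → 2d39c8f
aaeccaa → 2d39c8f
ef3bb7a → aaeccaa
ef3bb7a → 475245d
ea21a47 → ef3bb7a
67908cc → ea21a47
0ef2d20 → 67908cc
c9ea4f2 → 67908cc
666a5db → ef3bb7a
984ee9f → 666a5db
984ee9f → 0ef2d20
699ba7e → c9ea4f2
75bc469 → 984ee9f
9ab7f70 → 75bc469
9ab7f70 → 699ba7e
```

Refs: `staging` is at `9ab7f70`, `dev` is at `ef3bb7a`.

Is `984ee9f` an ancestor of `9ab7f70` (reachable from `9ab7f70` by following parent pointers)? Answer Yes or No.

Yes

Ancestors of 9ab7f70 (commits reachable by following parents): {0ef2d20, 2d39c8f, 475245d, 666a5db, 67908cc, 699ba7e, 75bc469, 984ee9f, 9ab7f70, aaeccaa, c9ea4f2, ea21a47, ef3bb7a}.
984ee9f is in that set, so it is an ancestor of 9ab7f70.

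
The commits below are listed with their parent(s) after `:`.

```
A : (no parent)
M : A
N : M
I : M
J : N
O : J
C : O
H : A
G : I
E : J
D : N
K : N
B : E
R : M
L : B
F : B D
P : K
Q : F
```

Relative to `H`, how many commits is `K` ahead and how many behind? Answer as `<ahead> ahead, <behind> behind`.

3 ahead, 1 behind

Reachable from K: {A, K, M, N}.
Reachable from H: {A, H}.
Only in K's history (ahead): {K, M, N} — 3.
Only in H's history (behind): {H} — 1.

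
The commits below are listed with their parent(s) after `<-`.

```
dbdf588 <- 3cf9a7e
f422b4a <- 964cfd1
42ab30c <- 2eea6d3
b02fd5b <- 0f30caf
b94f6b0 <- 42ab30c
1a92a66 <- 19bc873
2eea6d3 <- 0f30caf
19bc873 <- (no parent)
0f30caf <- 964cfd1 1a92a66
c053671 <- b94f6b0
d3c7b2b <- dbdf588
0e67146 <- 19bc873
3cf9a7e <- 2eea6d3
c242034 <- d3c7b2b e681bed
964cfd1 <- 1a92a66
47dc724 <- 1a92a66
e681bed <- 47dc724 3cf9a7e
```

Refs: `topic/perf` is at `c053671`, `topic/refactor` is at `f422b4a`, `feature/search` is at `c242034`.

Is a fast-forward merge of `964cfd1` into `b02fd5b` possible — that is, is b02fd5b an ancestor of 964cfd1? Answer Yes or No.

A fast-forward from b02fd5b to 964cfd1 is possible iff b02fd5b is an ancestor of 964cfd1.
Ancestors of 964cfd1: {19bc873, 1a92a66, 964cfd1}.
b02fd5b is not among them, so fast-forward is not possible.

No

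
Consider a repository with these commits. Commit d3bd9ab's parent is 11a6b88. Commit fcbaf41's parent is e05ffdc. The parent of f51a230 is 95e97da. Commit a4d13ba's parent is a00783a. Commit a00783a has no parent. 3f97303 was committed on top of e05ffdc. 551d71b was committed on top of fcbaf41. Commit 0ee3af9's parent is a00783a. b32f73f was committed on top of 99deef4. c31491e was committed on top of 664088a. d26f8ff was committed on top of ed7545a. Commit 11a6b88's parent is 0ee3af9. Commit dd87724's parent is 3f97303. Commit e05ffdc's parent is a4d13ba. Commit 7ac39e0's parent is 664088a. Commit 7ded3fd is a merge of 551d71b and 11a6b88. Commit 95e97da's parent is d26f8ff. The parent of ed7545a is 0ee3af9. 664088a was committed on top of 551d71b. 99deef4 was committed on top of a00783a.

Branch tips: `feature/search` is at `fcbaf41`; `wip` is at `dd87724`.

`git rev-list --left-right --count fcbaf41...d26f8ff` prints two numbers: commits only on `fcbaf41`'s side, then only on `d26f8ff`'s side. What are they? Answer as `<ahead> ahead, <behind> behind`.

3 ahead, 3 behind

Reachable from fcbaf41: {a00783a, a4d13ba, e05ffdc, fcbaf41}.
Reachable from d26f8ff: {0ee3af9, a00783a, d26f8ff, ed7545a}.
Only in fcbaf41's history (ahead): {a4d13ba, e05ffdc, fcbaf41} — 3.
Only in d26f8ff's history (behind): {0ee3af9, d26f8ff, ed7545a} — 3.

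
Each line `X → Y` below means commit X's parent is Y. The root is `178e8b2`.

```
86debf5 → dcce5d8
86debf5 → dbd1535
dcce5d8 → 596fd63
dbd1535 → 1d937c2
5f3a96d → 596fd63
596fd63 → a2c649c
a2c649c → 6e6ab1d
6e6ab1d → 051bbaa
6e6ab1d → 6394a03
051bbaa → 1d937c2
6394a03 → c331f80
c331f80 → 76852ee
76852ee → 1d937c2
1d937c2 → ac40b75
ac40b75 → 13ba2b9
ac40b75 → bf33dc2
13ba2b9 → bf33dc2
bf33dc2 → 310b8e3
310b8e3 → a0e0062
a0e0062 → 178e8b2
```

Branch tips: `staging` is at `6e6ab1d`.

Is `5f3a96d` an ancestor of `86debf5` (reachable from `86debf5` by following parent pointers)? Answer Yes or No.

No

Ancestors of 86debf5: {051bbaa, 13ba2b9, 178e8b2, 1d937c2, 310b8e3, 596fd63, 6394a03, 6e6ab1d, 76852ee, 86debf5, a0e0062, a2c649c, ac40b75, bf33dc2, c331f80, dbd1535, dcce5d8}.
5f3a96d is not in that set, so it is not an ancestor of 86debf5.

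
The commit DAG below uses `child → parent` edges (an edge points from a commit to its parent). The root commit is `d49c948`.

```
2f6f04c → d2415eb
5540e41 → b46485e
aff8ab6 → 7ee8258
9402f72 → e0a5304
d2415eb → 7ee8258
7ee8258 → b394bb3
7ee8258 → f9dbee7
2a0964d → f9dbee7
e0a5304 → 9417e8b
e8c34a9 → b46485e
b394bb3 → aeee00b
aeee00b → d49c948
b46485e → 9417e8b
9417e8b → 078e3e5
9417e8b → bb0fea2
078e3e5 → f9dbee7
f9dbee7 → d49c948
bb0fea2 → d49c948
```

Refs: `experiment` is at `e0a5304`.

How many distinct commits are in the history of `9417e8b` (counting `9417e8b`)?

5

Walking parent pointers from 9417e8b: reachable set = {078e3e5, 9417e8b, bb0fea2, d49c948, f9dbee7}.
That is 5 commits.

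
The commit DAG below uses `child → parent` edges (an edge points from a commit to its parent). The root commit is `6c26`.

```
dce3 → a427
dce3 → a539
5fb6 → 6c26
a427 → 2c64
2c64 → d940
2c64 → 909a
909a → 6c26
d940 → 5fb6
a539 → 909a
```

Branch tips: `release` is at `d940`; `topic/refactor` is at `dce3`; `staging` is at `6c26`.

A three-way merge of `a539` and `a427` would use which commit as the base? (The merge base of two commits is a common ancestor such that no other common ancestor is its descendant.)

909a

Ancestors of a539: {6c26, 909a, a539}.
Ancestors of a427: {2c64, 5fb6, 6c26, 909a, a427, d940}.
Common ancestors: {6c26, 909a}.
Among these, 909a is not an ancestor of any other common ancestor — it is the merge base.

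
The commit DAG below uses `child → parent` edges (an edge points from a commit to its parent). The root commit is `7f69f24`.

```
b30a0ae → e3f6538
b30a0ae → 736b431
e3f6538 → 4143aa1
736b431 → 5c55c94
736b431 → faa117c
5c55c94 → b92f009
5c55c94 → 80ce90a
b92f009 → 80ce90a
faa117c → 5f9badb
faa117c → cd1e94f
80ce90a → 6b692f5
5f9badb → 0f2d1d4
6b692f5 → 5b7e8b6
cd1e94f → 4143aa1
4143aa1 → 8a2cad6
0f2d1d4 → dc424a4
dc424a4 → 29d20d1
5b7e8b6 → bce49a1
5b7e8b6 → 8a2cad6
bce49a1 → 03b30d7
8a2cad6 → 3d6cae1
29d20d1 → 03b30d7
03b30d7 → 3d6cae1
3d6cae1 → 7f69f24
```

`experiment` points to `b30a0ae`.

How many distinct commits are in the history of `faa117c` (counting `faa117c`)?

11

Walking parent pointers from faa117c: reachable set = {03b30d7, 0f2d1d4, 29d20d1, 3d6cae1, 4143aa1, 5f9badb, 7f69f24, 8a2cad6, cd1e94f, dc424a4, faa117c}.
That is 11 commits.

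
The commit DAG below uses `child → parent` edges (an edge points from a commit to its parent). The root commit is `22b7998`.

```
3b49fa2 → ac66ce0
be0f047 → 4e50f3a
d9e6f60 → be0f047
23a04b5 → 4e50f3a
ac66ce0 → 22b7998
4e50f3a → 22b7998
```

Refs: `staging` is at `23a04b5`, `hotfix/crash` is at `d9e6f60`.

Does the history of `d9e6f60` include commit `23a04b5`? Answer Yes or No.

Ancestors of d9e6f60: {22b7998, 4e50f3a, be0f047, d9e6f60}.
23a04b5 is not in that set, so it is not an ancestor of d9e6f60.

No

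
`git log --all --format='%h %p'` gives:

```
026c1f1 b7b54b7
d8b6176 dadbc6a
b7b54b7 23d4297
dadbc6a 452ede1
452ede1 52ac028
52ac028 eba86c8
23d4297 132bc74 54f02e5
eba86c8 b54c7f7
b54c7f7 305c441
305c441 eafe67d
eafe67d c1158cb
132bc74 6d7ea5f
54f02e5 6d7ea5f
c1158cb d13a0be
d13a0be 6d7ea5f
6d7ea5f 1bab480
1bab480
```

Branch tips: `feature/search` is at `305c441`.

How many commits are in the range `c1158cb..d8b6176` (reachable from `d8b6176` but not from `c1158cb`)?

8

Reachable from d8b6176: {1bab480, 305c441, 452ede1, 52ac028, 6d7ea5f, b54c7f7, c1158cb, d13a0be, d8b6176, dadbc6a, eafe67d, eba86c8}.
Reachable from c1158cb: {1bab480, 6d7ea5f, c1158cb, d13a0be}.
In d8b6176's history but not c1158cb's: {305c441, 452ede1, 52ac028, b54c7f7, d8b6176, dadbc6a, eafe67d, eba86c8} — 8 commits.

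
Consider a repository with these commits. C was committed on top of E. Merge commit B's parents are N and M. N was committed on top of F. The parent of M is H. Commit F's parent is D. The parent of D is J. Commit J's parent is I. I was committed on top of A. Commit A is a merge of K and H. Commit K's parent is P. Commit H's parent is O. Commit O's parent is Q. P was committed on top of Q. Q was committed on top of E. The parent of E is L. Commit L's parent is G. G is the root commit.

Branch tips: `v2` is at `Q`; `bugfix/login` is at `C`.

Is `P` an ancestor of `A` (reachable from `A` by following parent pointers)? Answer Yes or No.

Yes

Ancestors of A (commits reachable by following parents): {A, E, G, H, K, L, O, P, Q}.
P is in that set, so it is an ancestor of A.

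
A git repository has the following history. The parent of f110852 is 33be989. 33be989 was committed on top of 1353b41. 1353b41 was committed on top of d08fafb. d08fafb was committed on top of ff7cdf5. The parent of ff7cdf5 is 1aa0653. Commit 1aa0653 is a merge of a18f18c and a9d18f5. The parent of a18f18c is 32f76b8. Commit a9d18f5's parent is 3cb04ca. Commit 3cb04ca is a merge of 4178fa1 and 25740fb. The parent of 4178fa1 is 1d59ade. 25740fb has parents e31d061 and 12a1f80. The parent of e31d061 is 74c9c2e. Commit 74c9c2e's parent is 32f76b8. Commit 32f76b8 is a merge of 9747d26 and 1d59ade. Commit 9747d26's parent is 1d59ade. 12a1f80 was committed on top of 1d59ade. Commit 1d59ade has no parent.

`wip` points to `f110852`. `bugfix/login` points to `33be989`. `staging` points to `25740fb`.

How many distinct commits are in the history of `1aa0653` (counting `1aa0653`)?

Walking parent pointers from 1aa0653: reachable set = {12a1f80, 1aa0653, 1d59ade, 25740fb, 32f76b8, 3cb04ca, 4178fa1, 74c9c2e, 9747d26, a18f18c, a9d18f5, e31d061}.
That is 12 commits.

12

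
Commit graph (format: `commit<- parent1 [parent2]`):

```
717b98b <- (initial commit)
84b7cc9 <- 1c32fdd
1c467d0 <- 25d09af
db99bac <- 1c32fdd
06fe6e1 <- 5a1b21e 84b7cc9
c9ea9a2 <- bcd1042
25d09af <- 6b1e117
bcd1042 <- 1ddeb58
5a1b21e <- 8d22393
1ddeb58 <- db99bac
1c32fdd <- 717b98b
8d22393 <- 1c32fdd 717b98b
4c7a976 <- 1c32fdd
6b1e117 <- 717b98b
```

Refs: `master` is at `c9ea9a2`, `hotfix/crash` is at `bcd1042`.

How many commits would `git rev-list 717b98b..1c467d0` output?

3

Reachable from 1c467d0: {1c467d0, 25d09af, 6b1e117, 717b98b}.
Reachable from 717b98b: {717b98b}.
In 1c467d0's history but not 717b98b's: {1c467d0, 25d09af, 6b1e117} — 3 commits.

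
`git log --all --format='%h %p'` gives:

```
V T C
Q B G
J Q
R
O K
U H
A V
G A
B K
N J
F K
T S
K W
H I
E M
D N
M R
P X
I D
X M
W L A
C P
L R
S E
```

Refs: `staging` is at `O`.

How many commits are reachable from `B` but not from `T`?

9

Reachable from B: {A, B, C, E, K, L, M, P, R, S, T, V, W, X}.
Reachable from T: {E, M, R, S, T}.
In B's history but not T's: {A, B, C, K, L, P, V, W, X} — 9 commits.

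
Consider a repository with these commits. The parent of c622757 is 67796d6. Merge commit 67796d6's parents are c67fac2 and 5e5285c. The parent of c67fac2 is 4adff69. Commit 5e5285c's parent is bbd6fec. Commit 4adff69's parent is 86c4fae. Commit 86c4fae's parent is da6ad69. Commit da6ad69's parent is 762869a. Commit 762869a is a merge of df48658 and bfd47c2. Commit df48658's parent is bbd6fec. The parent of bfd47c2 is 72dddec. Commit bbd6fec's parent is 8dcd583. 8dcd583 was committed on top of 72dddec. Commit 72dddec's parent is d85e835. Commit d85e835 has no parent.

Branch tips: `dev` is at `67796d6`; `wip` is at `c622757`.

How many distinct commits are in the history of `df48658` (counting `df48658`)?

5

Walking parent pointers from df48658: reachable set = {72dddec, 8dcd583, bbd6fec, d85e835, df48658}.
That is 5 commits.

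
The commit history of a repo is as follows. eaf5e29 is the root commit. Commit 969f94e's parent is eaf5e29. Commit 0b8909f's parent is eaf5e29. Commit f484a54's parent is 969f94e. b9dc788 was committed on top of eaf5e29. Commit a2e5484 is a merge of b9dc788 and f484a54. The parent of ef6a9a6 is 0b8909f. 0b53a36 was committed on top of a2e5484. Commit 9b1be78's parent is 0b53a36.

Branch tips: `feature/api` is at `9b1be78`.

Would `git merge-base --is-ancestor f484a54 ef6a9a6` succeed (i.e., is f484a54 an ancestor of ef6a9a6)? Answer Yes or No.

No

Ancestors of ef6a9a6: {0b8909f, eaf5e29, ef6a9a6}.
f484a54 is not in that set, so it is not an ancestor of ef6a9a6.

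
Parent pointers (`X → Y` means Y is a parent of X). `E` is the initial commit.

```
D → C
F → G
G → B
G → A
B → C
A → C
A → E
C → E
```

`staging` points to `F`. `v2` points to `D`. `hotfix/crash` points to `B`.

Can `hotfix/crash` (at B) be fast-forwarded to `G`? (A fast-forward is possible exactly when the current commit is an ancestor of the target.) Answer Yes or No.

Yes

A fast-forward from B to G is possible iff B is an ancestor of G.
Ancestors of G: {A, B, C, E, G}.
B is among them, so fast-forward is possible.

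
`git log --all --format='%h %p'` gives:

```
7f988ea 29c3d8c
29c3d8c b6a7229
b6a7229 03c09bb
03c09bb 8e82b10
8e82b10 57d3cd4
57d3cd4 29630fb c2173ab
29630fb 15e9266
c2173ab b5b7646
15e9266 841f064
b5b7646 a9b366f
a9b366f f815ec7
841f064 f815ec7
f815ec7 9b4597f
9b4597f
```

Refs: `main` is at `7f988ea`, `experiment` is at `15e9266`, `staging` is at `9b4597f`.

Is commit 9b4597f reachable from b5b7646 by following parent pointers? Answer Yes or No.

Yes

Ancestors of b5b7646 (commits reachable by following parents): {9b4597f, a9b366f, b5b7646, f815ec7}.
9b4597f is in that set, so it is an ancestor of b5b7646.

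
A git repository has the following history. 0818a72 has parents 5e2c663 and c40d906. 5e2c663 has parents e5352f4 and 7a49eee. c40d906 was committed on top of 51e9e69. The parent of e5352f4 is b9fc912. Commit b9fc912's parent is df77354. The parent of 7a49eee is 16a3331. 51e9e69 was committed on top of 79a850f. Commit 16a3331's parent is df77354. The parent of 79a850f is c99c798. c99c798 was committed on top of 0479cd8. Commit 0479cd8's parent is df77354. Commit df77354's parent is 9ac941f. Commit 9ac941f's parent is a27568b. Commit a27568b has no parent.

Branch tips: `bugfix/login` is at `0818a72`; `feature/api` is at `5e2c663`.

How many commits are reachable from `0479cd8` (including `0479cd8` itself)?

Walking parent pointers from 0479cd8: reachable set = {0479cd8, 9ac941f, a27568b, df77354}.
That is 4 commits.

4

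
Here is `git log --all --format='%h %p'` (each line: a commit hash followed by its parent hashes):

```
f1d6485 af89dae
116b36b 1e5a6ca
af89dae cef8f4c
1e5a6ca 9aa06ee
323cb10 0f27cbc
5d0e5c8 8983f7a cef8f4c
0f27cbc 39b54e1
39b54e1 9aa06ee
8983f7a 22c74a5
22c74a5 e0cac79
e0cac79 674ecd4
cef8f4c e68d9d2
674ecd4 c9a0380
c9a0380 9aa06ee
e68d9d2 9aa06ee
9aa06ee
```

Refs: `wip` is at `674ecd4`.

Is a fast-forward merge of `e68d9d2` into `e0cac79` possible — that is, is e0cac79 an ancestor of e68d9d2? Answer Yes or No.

A fast-forward from e0cac79 to e68d9d2 is possible iff e0cac79 is an ancestor of e68d9d2.
Ancestors of e68d9d2: {9aa06ee, e68d9d2}.
e0cac79 is not among them, so fast-forward is not possible.

No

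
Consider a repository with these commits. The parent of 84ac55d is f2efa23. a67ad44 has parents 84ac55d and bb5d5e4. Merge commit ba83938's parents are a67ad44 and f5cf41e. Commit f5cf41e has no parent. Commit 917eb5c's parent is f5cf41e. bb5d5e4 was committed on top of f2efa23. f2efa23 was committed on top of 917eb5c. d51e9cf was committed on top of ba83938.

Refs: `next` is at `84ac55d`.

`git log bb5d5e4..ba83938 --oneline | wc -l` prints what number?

3

Reachable from ba83938: {84ac55d, 917eb5c, a67ad44, ba83938, bb5d5e4, f2efa23, f5cf41e}.
Reachable from bb5d5e4: {917eb5c, bb5d5e4, f2efa23, f5cf41e}.
In ba83938's history but not bb5d5e4's: {84ac55d, a67ad44, ba83938} — 3 commits.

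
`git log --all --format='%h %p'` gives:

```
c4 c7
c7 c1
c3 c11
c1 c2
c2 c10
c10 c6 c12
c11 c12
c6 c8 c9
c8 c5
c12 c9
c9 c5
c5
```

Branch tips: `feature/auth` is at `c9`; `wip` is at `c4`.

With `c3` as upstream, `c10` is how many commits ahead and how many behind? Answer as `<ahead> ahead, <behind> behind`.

3 ahead, 2 behind

Reachable from c10: {c10, c12, c5, c6, c8, c9}.
Reachable from c3: {c11, c12, c3, c5, c9}.
Only in c10's history (ahead): {c10, c6, c8} — 3.
Only in c3's history (behind): {c11, c3} — 2.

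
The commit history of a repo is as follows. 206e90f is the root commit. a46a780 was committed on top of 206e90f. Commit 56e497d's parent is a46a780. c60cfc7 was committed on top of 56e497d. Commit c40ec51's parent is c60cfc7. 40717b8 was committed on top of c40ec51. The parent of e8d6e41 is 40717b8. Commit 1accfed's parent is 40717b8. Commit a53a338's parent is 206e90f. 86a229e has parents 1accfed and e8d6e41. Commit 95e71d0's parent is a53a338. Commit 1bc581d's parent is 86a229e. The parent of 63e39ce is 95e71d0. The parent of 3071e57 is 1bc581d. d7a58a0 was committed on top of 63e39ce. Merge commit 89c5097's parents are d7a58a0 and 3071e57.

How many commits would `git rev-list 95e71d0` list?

3

Walking parent pointers from 95e71d0: reachable set = {206e90f, 95e71d0, a53a338}.
That is 3 commits.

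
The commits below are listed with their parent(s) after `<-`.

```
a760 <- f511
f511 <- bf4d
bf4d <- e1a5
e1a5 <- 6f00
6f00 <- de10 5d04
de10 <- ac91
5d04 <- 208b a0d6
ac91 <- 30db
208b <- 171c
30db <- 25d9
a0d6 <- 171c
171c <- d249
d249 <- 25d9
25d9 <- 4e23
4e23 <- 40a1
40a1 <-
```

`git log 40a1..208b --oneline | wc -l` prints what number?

Reachable from 208b: {171c, 208b, 25d9, 40a1, 4e23, d249}.
Reachable from 40a1: {40a1}.
In 208b's history but not 40a1's: {171c, 208b, 25d9, 4e23, d249} — 5 commits.

5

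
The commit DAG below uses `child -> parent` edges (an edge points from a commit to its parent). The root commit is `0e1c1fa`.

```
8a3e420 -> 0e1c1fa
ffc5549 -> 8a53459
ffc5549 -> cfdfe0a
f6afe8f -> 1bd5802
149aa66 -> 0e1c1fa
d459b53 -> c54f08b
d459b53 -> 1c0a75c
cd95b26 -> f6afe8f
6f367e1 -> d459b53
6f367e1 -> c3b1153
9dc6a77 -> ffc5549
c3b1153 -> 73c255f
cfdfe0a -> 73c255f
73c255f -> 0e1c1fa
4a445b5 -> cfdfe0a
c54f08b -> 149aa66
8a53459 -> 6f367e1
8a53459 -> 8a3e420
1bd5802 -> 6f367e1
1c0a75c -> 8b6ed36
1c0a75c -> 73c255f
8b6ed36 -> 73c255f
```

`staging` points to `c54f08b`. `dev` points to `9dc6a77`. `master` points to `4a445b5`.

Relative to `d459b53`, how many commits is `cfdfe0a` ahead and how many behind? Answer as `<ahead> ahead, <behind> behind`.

1 ahead, 5 behind

Reachable from cfdfe0a: {0e1c1fa, 73c255f, cfdfe0a}.
Reachable from d459b53: {0e1c1fa, 149aa66, 1c0a75c, 73c255f, 8b6ed36, c54f08b, d459b53}.
Only in cfdfe0a's history (ahead): {cfdfe0a} — 1.
Only in d459b53's history (behind): {149aa66, 1c0a75c, 8b6ed36, c54f08b, d459b53} — 5.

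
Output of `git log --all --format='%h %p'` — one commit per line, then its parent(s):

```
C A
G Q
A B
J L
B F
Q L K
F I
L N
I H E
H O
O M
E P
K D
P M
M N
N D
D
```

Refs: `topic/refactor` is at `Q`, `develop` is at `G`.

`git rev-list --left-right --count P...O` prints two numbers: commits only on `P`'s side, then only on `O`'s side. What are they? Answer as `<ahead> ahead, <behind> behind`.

Reachable from P: {D, M, N, P}.
Reachable from O: {D, M, N, O}.
Only in P's history (ahead): {P} — 1.
Only in O's history (behind): {O} — 1.

1 ahead, 1 behind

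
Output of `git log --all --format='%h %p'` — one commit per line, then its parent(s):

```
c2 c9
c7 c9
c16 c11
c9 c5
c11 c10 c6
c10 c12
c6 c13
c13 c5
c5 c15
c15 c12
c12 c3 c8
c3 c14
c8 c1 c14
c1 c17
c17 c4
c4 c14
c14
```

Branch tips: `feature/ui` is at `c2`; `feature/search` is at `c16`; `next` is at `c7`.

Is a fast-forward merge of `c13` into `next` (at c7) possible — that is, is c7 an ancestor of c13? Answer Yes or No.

A fast-forward from c7 to c13 is possible iff c7 is an ancestor of c13.
Ancestors of c13: {c1, c12, c13, c14, c15, c17, c3, c4, c5, c8}.
c7 is not among them, so fast-forward is not possible.

No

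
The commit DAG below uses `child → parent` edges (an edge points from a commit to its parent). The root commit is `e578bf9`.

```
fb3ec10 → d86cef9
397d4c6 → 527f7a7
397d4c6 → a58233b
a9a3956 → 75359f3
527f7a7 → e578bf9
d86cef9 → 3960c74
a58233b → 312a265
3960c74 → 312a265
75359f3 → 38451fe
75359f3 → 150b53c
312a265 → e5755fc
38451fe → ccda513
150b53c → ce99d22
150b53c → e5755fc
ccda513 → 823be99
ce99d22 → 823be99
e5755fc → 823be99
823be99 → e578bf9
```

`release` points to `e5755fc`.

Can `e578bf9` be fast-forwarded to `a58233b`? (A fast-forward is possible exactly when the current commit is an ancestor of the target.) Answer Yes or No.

Yes

A fast-forward from e578bf9 to a58233b is possible iff e578bf9 is an ancestor of a58233b.
Ancestors of a58233b: {312a265, 823be99, a58233b, e5755fc, e578bf9}.
e578bf9 is among them, so fast-forward is possible.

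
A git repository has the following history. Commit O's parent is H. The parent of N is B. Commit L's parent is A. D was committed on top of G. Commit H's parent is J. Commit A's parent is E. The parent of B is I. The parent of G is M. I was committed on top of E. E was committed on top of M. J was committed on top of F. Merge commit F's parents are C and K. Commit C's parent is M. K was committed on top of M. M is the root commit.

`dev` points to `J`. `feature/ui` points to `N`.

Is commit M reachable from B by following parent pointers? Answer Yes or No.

Ancestors of B (commits reachable by following parents): {B, E, I, M}.
M is in that set, so it is an ancestor of B.

Yes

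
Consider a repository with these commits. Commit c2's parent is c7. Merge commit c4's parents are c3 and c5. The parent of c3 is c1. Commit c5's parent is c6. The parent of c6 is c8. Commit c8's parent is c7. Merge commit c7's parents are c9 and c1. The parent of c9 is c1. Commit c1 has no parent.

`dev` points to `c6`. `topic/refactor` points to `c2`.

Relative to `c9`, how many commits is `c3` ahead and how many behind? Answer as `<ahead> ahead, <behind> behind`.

1 ahead, 1 behind

Reachable from c3: {c1, c3}.
Reachable from c9: {c1, c9}.
Only in c3's history (ahead): {c3} — 1.
Only in c9's history (behind): {c9} — 1.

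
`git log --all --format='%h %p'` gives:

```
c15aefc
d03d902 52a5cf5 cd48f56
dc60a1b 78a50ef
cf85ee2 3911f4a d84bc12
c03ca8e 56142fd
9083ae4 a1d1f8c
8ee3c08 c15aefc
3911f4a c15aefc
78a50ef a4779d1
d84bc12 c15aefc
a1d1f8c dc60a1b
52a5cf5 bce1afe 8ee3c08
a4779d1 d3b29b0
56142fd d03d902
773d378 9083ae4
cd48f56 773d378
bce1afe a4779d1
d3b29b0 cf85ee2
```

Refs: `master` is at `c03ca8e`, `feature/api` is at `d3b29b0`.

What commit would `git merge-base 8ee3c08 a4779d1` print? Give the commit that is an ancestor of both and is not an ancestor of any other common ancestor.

Ancestors of 8ee3c08: {8ee3c08, c15aefc}.
Ancestors of a4779d1: {3911f4a, a4779d1, c15aefc, cf85ee2, d3b29b0, d84bc12}.
Common ancestors: {c15aefc}.
The only common ancestor is c15aefc, so it is the merge base.

c15aefc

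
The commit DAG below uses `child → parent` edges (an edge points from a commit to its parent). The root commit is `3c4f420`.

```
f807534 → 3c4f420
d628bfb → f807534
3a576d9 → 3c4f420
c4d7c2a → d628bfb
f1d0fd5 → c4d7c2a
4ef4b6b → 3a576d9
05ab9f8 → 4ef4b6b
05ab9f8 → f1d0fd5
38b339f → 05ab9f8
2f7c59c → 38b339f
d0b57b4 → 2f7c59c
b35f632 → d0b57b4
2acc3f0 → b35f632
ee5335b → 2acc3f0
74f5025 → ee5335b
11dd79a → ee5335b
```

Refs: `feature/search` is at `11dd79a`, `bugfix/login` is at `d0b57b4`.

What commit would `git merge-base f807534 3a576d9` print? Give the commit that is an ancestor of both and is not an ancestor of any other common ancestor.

3c4f420

Ancestors of f807534: {3c4f420, f807534}.
Ancestors of 3a576d9: {3a576d9, 3c4f420}.
Common ancestors: {3c4f420}.
The only common ancestor is 3c4f420, so it is the merge base.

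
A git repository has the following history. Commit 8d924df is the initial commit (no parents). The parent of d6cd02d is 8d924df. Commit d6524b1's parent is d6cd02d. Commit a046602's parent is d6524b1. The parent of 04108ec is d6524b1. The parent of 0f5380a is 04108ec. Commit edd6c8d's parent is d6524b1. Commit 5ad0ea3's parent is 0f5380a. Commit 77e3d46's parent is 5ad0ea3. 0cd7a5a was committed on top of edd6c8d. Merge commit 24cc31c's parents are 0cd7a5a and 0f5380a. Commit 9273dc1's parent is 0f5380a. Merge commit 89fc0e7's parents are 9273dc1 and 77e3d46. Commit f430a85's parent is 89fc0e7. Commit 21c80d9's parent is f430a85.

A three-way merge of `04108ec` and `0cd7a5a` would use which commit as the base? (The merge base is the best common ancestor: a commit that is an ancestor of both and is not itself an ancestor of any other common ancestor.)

Ancestors of 04108ec: {04108ec, 8d924df, d6524b1, d6cd02d}.
Ancestors of 0cd7a5a: {0cd7a5a, 8d924df, d6524b1, d6cd02d, edd6c8d}.
Common ancestors: {8d924df, d6524b1, d6cd02d}.
Among these, d6524b1 is not an ancestor of any other common ancestor — it is the merge base.

d6524b1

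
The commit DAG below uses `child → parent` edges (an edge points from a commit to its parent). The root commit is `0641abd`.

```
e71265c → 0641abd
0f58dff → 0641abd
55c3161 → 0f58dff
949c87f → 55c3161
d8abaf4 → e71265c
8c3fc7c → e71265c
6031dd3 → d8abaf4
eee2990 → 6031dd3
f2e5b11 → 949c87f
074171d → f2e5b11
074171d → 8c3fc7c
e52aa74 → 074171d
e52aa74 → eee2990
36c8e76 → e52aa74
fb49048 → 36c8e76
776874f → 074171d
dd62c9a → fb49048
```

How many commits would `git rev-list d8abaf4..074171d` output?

6

Reachable from 074171d: {0641abd, 074171d, 0f58dff, 55c3161, 8c3fc7c, 949c87f, e71265c, f2e5b11}.
Reachable from d8abaf4: {0641abd, d8abaf4, e71265c}.
In 074171d's history but not d8abaf4's: {074171d, 0f58dff, 55c3161, 8c3fc7c, 949c87f, f2e5b11} — 6 commits.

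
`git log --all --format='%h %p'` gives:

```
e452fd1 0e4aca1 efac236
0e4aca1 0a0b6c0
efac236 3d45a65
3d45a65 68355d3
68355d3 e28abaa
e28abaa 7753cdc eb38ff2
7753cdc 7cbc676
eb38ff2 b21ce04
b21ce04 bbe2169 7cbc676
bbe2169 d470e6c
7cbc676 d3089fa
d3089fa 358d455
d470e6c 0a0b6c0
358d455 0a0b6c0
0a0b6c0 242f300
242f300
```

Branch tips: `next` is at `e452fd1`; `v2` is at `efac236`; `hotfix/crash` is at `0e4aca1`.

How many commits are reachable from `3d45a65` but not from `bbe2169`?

Reachable from 3d45a65: {0a0b6c0, 242f300, 358d455, 3d45a65, 68355d3, 7753cdc, 7cbc676, b21ce04, bbe2169, d3089fa, d470e6c, e28abaa, eb38ff2}.
Reachable from bbe2169: {0a0b6c0, 242f300, bbe2169, d470e6c}.
In 3d45a65's history but not bbe2169's: {358d455, 3d45a65, 68355d3, 7753cdc, 7cbc676, b21ce04, d3089fa, e28abaa, eb38ff2} — 9 commits.

9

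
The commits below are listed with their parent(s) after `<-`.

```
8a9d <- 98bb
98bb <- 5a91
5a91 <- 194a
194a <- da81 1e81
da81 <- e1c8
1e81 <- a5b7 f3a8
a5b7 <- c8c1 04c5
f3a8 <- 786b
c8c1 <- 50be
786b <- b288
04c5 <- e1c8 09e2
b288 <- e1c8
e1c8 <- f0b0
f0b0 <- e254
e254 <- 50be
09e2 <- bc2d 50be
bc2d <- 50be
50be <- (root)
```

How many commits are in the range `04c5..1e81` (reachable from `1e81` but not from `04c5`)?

6

Reachable from 1e81: {04c5, 09e2, 1e81, 50be, 786b, a5b7, b288, bc2d, c8c1, e1c8, e254, f0b0, f3a8}.
Reachable from 04c5: {04c5, 09e2, 50be, bc2d, e1c8, e254, f0b0}.
In 1e81's history but not 04c5's: {1e81, 786b, a5b7, b288, c8c1, f3a8} — 6 commits.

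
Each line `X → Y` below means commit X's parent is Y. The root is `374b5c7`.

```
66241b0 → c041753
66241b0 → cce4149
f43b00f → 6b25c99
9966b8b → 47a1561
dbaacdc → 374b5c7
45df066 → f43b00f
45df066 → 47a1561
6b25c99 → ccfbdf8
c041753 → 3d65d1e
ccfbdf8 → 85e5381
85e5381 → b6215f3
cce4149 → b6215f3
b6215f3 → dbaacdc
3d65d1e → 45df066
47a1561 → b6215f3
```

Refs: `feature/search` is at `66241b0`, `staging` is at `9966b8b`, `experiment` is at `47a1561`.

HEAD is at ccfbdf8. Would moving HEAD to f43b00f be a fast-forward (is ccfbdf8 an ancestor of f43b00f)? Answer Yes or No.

A fast-forward from ccfbdf8 to f43b00f is possible iff ccfbdf8 is an ancestor of f43b00f.
Ancestors of f43b00f: {374b5c7, 6b25c99, 85e5381, b6215f3, ccfbdf8, dbaacdc, f43b00f}.
ccfbdf8 is among them, so fast-forward is possible.

Yes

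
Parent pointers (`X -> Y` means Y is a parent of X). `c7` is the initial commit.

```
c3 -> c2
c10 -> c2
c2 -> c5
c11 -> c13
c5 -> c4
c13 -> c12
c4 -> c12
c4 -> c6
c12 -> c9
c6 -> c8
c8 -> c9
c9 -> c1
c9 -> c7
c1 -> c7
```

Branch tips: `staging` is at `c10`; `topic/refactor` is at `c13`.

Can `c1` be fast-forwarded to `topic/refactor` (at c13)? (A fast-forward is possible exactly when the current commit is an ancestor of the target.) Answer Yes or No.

Yes

A fast-forward from c1 to c13 is possible iff c1 is an ancestor of c13.
Ancestors of c13: {c1, c12, c13, c7, c9}.
c1 is among them, so fast-forward is possible.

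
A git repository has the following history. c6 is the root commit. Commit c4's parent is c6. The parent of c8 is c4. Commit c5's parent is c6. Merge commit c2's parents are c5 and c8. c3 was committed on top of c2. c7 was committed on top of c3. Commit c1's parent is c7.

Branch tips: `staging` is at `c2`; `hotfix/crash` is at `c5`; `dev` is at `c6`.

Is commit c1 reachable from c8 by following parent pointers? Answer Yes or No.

No

Ancestors of c8: {c4, c6, c8}.
c1 is not in that set, so it is not an ancestor of c8.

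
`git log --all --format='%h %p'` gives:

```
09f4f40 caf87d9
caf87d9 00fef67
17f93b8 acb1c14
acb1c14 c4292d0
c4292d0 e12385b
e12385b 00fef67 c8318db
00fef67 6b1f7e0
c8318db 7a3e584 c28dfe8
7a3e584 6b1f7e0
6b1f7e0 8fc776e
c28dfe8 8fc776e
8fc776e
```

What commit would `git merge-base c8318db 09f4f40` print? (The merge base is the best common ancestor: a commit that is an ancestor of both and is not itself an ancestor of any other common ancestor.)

Ancestors of c8318db: {6b1f7e0, 7a3e584, 8fc776e, c28dfe8, c8318db}.
Ancestors of 09f4f40: {00fef67, 09f4f40, 6b1f7e0, 8fc776e, caf87d9}.
Common ancestors: {6b1f7e0, 8fc776e}.
Among these, 6b1f7e0 is not an ancestor of any other common ancestor — it is the merge base.

6b1f7e0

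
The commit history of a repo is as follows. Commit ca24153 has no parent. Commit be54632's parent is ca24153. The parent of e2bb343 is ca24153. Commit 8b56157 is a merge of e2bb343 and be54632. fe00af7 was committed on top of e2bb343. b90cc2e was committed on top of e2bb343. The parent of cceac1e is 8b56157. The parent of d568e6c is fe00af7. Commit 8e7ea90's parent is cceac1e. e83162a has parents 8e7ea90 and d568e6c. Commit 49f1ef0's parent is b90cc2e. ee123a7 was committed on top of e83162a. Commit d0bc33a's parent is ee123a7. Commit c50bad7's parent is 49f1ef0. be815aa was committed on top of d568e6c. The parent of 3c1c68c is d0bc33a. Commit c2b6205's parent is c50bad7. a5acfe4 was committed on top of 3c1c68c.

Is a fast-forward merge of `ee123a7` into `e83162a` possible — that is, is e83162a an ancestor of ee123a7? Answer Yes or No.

Yes

A fast-forward from e83162a to ee123a7 is possible iff e83162a is an ancestor of ee123a7.
Ancestors of ee123a7: {8b56157, 8e7ea90, be54632, ca24153, cceac1e, d568e6c, e2bb343, e83162a, ee123a7, fe00af7}.
e83162a is among them, so fast-forward is possible.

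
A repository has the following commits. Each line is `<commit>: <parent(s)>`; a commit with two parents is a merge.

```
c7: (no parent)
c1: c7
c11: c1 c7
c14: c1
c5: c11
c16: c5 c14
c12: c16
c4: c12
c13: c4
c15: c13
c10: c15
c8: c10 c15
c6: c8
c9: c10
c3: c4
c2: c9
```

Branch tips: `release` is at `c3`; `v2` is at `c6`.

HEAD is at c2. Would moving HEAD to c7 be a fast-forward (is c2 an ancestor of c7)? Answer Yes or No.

A fast-forward from c2 to c7 is possible iff c2 is an ancestor of c7.
Ancestors of c7: {c7}.
c2 is not among them, so fast-forward is not possible.

No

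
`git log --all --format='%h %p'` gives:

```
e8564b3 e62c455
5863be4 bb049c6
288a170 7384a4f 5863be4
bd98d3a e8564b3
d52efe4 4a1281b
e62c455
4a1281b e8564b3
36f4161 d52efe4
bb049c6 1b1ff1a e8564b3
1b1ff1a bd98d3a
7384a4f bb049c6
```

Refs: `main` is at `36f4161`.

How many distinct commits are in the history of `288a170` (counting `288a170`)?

Walking parent pointers from 288a170: reachable set = {1b1ff1a, 288a170, 5863be4, 7384a4f, bb049c6, bd98d3a, e62c455, e8564b3}.
That is 8 commits.

8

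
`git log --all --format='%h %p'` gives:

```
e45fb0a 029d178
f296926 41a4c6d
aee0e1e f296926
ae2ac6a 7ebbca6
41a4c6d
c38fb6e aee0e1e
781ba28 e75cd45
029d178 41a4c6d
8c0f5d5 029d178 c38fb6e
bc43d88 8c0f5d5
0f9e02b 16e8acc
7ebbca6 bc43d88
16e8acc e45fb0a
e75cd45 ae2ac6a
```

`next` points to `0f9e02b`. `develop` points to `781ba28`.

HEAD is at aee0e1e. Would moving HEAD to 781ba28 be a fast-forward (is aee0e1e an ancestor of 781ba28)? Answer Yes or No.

A fast-forward from aee0e1e to 781ba28 is possible iff aee0e1e is an ancestor of 781ba28.
Ancestors of 781ba28: {029d178, 41a4c6d, 781ba28, 7ebbca6, 8c0f5d5, ae2ac6a, aee0e1e, bc43d88, c38fb6e, e75cd45, f296926}.
aee0e1e is among them, so fast-forward is possible.

Yes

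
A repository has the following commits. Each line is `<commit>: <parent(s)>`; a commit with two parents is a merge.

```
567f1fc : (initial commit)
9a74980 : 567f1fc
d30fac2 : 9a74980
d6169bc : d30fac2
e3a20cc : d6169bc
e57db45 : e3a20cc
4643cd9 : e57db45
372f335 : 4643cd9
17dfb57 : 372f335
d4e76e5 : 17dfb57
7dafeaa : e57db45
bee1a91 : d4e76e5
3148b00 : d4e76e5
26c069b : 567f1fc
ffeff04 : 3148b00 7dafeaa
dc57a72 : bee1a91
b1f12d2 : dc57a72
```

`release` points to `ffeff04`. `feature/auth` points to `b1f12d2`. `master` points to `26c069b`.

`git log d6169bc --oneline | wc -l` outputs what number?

4

Walking parent pointers from d6169bc: reachable set = {567f1fc, 9a74980, d30fac2, d6169bc}.
That is 4 commits.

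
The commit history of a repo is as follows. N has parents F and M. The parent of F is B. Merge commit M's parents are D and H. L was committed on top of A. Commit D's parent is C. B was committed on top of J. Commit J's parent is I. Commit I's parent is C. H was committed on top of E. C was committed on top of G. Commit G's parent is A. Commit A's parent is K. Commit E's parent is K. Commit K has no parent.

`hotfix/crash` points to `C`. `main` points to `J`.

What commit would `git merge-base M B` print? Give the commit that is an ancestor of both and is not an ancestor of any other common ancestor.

Ancestors of M: {A, C, D, E, G, H, K, M}.
Ancestors of B: {A, B, C, G, I, J, K}.
Common ancestors: {A, C, G, K}.
Among these, C is not an ancestor of any other common ancestor — it is the merge base.

C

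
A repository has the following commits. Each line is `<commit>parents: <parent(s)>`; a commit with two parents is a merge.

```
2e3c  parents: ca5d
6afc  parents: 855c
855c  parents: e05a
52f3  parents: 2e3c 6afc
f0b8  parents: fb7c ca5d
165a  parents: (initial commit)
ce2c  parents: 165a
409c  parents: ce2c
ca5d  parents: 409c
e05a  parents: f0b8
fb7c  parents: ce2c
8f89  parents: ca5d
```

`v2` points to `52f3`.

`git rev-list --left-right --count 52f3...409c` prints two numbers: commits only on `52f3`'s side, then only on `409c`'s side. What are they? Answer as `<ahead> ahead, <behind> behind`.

Reachable from 52f3: {165a, 2e3c, 409c, 52f3, 6afc, 855c, ca5d, ce2c, e05a, f0b8, fb7c}.
Reachable from 409c: {165a, 409c, ce2c}.
Only in 52f3's history (ahead): {2e3c, 52f3, 6afc, 855c, ca5d, e05a, f0b8, fb7c} — 8.
Only in 409c's history (behind): {} — 0.

8 ahead, 0 behind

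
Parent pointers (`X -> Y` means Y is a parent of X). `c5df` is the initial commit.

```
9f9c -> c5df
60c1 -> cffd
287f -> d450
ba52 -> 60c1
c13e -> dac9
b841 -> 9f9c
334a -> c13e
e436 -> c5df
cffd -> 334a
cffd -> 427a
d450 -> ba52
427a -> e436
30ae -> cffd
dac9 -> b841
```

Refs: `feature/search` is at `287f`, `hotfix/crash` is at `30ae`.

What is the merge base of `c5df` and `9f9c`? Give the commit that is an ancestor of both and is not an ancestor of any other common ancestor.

Ancestors of c5df: {c5df}.
Ancestors of 9f9c: {9f9c, c5df}.
Common ancestors: {c5df}.
The only common ancestor is c5df, so it is the merge base.

c5df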